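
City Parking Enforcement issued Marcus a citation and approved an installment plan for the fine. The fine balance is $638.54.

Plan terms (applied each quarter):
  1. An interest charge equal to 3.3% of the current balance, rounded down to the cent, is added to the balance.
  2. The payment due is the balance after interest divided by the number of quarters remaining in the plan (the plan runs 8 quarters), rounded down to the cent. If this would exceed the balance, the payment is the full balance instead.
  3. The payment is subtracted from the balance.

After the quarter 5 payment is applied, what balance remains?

$281.65

Quarter 1: $638.54 +$21.07 interest = $659.61; pay $82.45 → $577.16
Quarter 2: $577.16 +$19.04 interest = $596.20; pay $85.17 → $511.03
Quarter 3: $511.03 +$16.86 interest = $527.89; pay $87.98 → $439.91
Quarter 4: $439.91 +$14.51 interest = $454.42; pay $90.88 → $363.54
Quarter 5: $363.54 +$11.99 interest = $375.53; pay $93.88 → $281.65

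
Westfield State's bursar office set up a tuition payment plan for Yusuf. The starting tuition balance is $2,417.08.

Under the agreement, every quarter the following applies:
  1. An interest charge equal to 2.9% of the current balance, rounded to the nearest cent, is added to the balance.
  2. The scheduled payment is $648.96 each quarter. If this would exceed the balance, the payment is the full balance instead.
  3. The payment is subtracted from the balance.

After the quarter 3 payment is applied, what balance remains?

Quarter 1: $2,417.08 +$70.10 interest = $2,487.18; pay $648.96 → $1,838.22
Quarter 2: $1,838.22 +$53.31 interest = $1,891.53; pay $648.96 → $1,242.57
Quarter 3: $1,242.57 +$36.03 interest = $1,278.60; pay $648.96 → $629.64

$629.64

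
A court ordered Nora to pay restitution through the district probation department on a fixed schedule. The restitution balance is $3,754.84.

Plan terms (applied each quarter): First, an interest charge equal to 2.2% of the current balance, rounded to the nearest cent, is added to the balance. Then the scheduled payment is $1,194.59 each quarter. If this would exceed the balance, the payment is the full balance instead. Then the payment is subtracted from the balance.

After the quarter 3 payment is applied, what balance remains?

Quarter 1: opening $3,754.84; interest $82.61 → $3,837.45; payment $1,194.59; balance $2,642.86
Quarter 2: opening $2,642.86; interest $58.14 → $2,701.00; payment $1,194.59; balance $1,506.41
Quarter 3: opening $1,506.41; interest $33.14 → $1,539.55; payment $1,194.59; balance $344.96

$344.96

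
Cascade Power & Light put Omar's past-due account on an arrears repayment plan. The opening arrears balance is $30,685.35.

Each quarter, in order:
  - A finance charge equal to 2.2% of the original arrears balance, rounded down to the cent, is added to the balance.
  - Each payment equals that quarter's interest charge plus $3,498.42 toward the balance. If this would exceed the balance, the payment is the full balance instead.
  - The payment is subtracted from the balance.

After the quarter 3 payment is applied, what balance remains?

Quarter 1: $30,685.35 +$675.07 interest = $31,360.42; pay $4,173.49 → $27,186.93
Quarter 2: $27,186.93 +$675.07 interest = $27,862.00; pay $4,173.49 → $23,688.51
Quarter 3: $23,688.51 +$675.07 interest = $24,363.58; pay $4,173.49 → $20,190.09

$20,190.09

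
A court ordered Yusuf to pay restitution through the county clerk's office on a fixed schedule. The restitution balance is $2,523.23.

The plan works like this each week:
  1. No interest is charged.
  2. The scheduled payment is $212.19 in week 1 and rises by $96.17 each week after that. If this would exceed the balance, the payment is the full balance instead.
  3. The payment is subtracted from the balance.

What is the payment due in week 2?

$308.36

Week 1: opening $2,523.23; payment $212.19; balance $2,311.04
Week 2: opening $2,311.04; payment $308.36; balance $2,002.68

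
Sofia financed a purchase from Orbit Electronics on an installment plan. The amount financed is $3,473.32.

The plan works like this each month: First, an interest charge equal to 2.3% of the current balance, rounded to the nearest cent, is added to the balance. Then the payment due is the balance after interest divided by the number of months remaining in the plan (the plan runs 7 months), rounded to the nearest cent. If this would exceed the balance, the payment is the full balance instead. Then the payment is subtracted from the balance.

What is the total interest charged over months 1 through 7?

$334.68

# | Opening | Interest | Payment | End bal
1 | $3,473.32 | $79.89 | $507.60 | $3,045.61
2 | $3,045.61 | $70.05 | $519.28 | $2,596.38
3 | $2,596.38 | $59.72 | $531.22 | $2,124.88
4 | $2,124.88 | $48.87 | $543.44 | $1,630.31
5 | $1,630.31 | $37.50 | $555.94 | $1,111.87
6 | $1,111.87 | $25.57 | $568.72 | $568.72
7 | $568.72 | $13.08 | $581.80 | $0.00
Total interest: $79.89 + $70.05 + $59.72 + $48.87 + $37.50 + $25.57 + $13.08 = $334.68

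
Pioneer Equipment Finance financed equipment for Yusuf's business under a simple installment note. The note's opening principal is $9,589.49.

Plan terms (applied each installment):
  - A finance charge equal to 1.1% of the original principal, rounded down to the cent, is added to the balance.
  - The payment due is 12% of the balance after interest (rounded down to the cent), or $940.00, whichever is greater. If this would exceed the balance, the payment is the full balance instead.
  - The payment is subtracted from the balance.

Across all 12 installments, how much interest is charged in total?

Installment 1: $9,589.49 +$105.48 interest = $9,694.97; pay $1,163.39 → $8,531.58
Installment 2: $8,531.58 +$105.48 interest = $8,637.06; pay $1,036.44 → $7,600.62
Installment 3: $7,600.62 +$105.48 interest = $7,706.10; pay $940.00 → $6,766.10
Installment 4: $6,766.10 +$105.48 interest = $6,871.58; pay $940.00 → $5,931.58
Installment 5: $5,931.58 +$105.48 interest = $6,037.06; pay $940.00 → $5,097.06
Installment 6: $5,097.06 +$105.48 interest = $5,202.54; pay $940.00 → $4,262.54
Installment 7: $4,262.54 +$105.48 interest = $4,368.02; pay $940.00 → $3,428.02
Installment 8: $3,428.02 +$105.48 interest = $3,533.50; pay $940.00 → $2,593.50
Installment 9: $2,593.50 +$105.48 interest = $2,698.98; pay $940.00 → $1,758.98
Installment 10: $1,758.98 +$105.48 interest = $1,864.46; pay $940.00 → $924.46
Installment 11: $924.46 +$105.48 interest = $1,029.94; pay $940.00 → $89.94
Installment 12: $89.94 +$105.48 interest = $195.42; pay $195.42 → $0.00
Total interest: $105.48 + $105.48 + $105.48 + $105.48 + $105.48 + $105.48 + $105.48 + $105.48 + $105.48 + $105.48 + $105.48 + $105.48 = $1,265.76

$1,265.76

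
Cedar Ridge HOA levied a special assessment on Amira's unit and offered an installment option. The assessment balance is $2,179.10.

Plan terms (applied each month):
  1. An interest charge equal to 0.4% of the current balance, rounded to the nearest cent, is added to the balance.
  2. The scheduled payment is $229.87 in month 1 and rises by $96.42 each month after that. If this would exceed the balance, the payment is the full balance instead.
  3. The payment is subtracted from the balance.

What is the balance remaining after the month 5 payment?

$96.39

# | Opening | Interest | Payment | End bal
1 | $2,179.10 | $8.72 | $229.87 | $1,957.95
2 | $1,957.95 | $7.83 | $326.29 | $1,639.49
3 | $1,639.49 | $6.56 | $422.71 | $1,223.34
4 | $1,223.34 | $4.89 | $519.13 | $709.10
5 | $709.10 | $2.84 | $615.55 | $96.39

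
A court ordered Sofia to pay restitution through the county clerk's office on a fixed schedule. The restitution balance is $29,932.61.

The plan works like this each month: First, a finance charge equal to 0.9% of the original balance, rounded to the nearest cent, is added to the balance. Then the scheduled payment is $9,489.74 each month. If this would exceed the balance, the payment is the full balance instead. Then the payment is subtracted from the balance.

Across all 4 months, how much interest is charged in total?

$1,077.56

Month 1: opening $29,932.61; interest $269.39 → $30,202.00; payment $9,489.74; balance $20,712.26
Month 2: opening $20,712.26; interest $269.39 → $20,981.65; payment $9,489.74; balance $11,491.91
Month 3: opening $11,491.91; interest $269.39 → $11,761.30; payment $9,489.74; balance $2,271.56
Month 4: opening $2,271.56; interest $269.39 → $2,540.95; payment $2,540.95; balance $0.00
Total interest: $269.39 + $269.39 + $269.39 + $269.39 = $1,077.56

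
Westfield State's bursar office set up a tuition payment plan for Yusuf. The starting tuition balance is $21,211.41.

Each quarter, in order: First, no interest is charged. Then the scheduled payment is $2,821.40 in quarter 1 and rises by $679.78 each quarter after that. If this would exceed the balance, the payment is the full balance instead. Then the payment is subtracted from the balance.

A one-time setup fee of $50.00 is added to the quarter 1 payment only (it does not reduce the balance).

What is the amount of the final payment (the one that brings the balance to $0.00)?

$306.61

Quarter 1: $21,211.41 − $2,821.40 (+ $50.00 fee) → $18,390.01
Quarter 2: $18,390.01 − $3,501.18 → $14,888.83
Quarter 3: $14,888.83 − $4,180.96 → $10,707.87
Quarter 4: $10,707.87 − $4,860.74 → $5,847.13
Quarter 5: $5,847.13 − $5,540.52 → $306.61
Quarter 6: $306.61 − $306.61 → $0.00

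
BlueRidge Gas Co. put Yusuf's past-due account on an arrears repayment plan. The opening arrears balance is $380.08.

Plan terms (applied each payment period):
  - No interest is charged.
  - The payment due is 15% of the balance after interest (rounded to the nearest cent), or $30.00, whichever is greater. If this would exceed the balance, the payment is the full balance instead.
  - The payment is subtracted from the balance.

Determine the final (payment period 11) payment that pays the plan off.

$18.41

Payment period 1: $380.08 − $57.01 → $323.07
Payment period 2: $323.07 − $48.46 → $274.61
Payment period 3: $274.61 − $41.19 → $233.42
Payment period 4: $233.42 − $35.01 → $198.41
Payment period 5: $198.41 − $30.00 → $168.41
Payment period 6: $168.41 − $30.00 → $138.41
Payment period 7: $138.41 − $30.00 → $108.41
Payment period 8: $108.41 − $30.00 → $78.41
Payment period 9: $78.41 − $30.00 → $48.41
Payment period 10: $48.41 − $30.00 → $18.41
Payment period 11: $18.41 − $18.41 → $0.00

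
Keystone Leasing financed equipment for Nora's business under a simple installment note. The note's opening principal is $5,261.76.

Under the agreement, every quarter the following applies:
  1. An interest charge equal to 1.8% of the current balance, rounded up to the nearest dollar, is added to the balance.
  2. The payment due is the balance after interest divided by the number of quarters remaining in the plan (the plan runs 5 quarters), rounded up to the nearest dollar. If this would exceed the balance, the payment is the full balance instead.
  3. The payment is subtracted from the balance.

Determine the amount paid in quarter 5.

Quarter 1: opening $5,261.76; interest $95.00 → $5,356.76; payment $1,072.00; balance $4,284.76
Quarter 2: opening $4,284.76; interest $78.00 → $4,362.76; payment $1,091.00; balance $3,271.76
Quarter 3: opening $3,271.76; interest $59.00 → $3,330.76; payment $1,111.00; balance $2,219.76
Quarter 4: opening $2,219.76; interest $40.00 → $2,259.76; payment $1,130.00; balance $1,129.76
Quarter 5: opening $1,129.76; interest $21.00 → $1,150.76; payment $1,150.76; balance $0.00

$1,150.76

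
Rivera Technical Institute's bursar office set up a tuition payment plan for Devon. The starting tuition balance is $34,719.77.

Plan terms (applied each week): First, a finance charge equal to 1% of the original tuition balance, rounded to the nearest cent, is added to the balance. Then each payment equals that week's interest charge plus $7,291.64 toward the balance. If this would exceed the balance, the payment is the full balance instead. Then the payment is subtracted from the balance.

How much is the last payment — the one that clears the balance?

$5,900.41

# | Opening | Interest | Payment | End bal
1 | $34,719.77 | $347.20 | $7,638.84 | $27,428.13
2 | $27,428.13 | $347.20 | $7,638.84 | $20,136.49
3 | $20,136.49 | $347.20 | $7,638.84 | $12,844.85
4 | $12,844.85 | $347.20 | $7,638.84 | $5,553.21
5 | $5,553.21 | $347.20 | $5,900.41 | $0.00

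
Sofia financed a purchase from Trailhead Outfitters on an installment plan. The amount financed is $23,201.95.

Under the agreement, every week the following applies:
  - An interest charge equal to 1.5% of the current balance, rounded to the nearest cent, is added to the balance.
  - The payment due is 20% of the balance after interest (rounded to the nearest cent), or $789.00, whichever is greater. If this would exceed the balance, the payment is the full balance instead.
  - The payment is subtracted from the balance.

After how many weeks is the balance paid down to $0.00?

# | Opening | Interest | Payment | End bal
1 | $23,201.95 | $348.03 | $4,710.00 | $18,839.98
2 | $18,839.98 | $282.60 | $3,824.52 | $15,298.06
3 | $15,298.06 | $229.47 | $3,105.51 | $12,422.02
4 | $12,422.02 | $186.33 | $2,521.67 | $10,086.68
5 | $10,086.68 | $151.30 | $2,047.60 | $8,190.38
6 | $8,190.38 | $122.86 | $1,662.65 | $6,650.59
7 | $6,650.59 | $99.76 | $1,350.07 | $5,400.28
8 | $5,400.28 | $81.00 | $1,096.26 | $4,385.02
9 | $4,385.02 | $65.78 | $890.16 | $3,560.64
10 | $3,560.64 | $53.41 | $789.00 | $2,825.05
11 | $2,825.05 | $42.38 | $789.00 | $2,078.43
12 | $2,078.43 | $31.18 | $789.00 | $1,320.61
13 | $1,320.61 | $19.81 | $789.00 | $551.42
14 | $551.42 | $8.27 | $559.69 | $0.00
Balance reaches $0.00 in week 14.

14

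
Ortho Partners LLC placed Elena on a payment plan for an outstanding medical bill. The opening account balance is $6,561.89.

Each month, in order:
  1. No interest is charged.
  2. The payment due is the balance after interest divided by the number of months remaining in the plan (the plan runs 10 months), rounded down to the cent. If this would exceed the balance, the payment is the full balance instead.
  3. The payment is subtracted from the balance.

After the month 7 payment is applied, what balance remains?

Month 1: $6,561.89 − $656.18 → $5,905.71
Month 2: $5,905.71 − $656.19 → $5,249.52
Month 3: $5,249.52 − $656.19 → $4,593.33
Month 4: $4,593.33 − $656.19 → $3,937.14
Month 5: $3,937.14 − $656.19 → $3,280.95
Month 6: $3,280.95 − $656.19 → $2,624.76
Month 7: $2,624.76 − $656.19 → $1,968.57

$1,968.57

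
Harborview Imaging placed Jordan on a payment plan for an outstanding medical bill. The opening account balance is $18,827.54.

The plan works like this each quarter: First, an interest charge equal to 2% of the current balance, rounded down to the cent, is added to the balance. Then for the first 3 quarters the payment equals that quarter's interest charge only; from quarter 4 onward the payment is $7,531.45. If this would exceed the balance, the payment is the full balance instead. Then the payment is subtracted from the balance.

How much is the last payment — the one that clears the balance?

# | Opening | Interest | Payment | End bal
1 | $18,827.54 | $376.55 | $376.55 | $18,827.54
2 | $18,827.54 | $376.55 | $376.55 | $18,827.54
3 | $18,827.54 | $376.55 | $376.55 | $18,827.54
4 | $18,827.54 | $376.55 | $7,531.45 | $11,672.64
5 | $11,672.64 | $233.45 | $7,531.45 | $4,374.64
6 | $4,374.64 | $87.49 | $4,462.13 | $0.00

$4,462.13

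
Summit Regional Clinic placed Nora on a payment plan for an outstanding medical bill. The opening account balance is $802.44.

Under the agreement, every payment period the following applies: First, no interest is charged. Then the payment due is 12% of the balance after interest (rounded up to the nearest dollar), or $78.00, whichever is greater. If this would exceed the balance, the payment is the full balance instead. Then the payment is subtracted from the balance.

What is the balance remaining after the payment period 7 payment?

$230.44

Payment period 1: $802.44 − $97.00 → $705.44
Payment period 2: $705.44 − $85.00 → $620.44
Payment period 3: $620.44 − $78.00 → $542.44
Payment period 4: $542.44 − $78.00 → $464.44
Payment period 5: $464.44 − $78.00 → $386.44
Payment period 6: $386.44 − $78.00 → $308.44
Payment period 7: $308.44 − $78.00 → $230.44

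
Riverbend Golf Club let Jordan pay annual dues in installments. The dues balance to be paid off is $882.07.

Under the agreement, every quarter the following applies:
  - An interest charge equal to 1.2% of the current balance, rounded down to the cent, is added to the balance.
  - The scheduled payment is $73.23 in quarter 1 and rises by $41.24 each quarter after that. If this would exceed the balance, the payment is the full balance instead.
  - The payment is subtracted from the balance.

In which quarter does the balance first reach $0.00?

6

Quarter 1: $882.07 +$10.58 interest = $892.65; pay $73.23 → $819.42
Quarter 2: $819.42 +$9.83 interest = $829.25; pay $114.47 → $714.78
Quarter 3: $714.78 +$8.57 interest = $723.35; pay $155.71 → $567.64
Quarter 4: $567.64 +$6.81 interest = $574.45; pay $196.95 → $377.50
Quarter 5: $377.50 +$4.53 interest = $382.03; pay $238.19 → $143.84
Quarter 6: $143.84 +$1.72 interest = $145.56; pay $145.56 → $0.00
Balance reaches $0.00 in quarter 6.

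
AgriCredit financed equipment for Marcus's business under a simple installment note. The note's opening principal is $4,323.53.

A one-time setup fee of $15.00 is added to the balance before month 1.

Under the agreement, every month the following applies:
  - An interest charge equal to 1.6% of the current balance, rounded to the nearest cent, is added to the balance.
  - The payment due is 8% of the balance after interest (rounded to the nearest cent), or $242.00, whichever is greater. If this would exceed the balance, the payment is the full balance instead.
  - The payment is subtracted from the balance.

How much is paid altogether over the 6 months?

Month 1: $4,338.53 +$69.42 interest = $4,407.95; pay $352.64 → $4,055.31
Month 2: $4,055.31 +$64.88 interest = $4,120.19; pay $329.62 → $3,790.57
Month 3: $3,790.57 +$60.65 interest = $3,851.22; pay $308.10 → $3,543.12
Month 4: $3,543.12 +$56.69 interest = $3,599.81; pay $287.98 → $3,311.83
Month 5: $3,311.83 +$52.99 interest = $3,364.82; pay $269.19 → $3,095.63
Month 6: $3,095.63 +$49.53 interest = $3,145.16; pay $251.61 → $2,893.55
Total paid: $1,799.14

$1,799.14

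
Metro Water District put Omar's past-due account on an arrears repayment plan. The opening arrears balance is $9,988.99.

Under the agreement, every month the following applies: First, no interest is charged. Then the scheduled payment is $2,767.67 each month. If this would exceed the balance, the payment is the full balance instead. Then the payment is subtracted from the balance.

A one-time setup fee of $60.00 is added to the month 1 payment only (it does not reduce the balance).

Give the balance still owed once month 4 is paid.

$0.00

Month 1: $9,988.99 − $2,767.67 (+ $60.00 fee) → $7,221.32
Month 2: $7,221.32 − $2,767.67 → $4,453.65
Month 3: $4,453.65 − $2,767.67 → $1,685.98
Month 4: $1,685.98 − $1,685.98 → $0.00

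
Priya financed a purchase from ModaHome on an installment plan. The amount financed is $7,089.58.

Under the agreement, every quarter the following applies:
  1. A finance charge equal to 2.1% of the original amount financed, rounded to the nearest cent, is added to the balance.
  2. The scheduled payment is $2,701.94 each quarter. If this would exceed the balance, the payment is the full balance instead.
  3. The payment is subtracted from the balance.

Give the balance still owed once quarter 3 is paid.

$0.00

# | Opening | Interest | Payment | End bal
1 | $7,089.58 | $148.88 | $2,701.94 | $4,536.52
2 | $4,536.52 | $148.88 | $2,701.94 | $1,983.46
3 | $1,983.46 | $148.88 | $2,132.34 | $0.00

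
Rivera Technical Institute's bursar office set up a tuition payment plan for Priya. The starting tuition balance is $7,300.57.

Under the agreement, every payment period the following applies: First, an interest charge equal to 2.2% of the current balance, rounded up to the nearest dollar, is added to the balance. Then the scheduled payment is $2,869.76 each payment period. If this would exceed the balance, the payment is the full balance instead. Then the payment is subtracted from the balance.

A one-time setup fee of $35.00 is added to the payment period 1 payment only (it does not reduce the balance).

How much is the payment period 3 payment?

# | Opening | Interest | Payment | Fee | End bal
1 | $7,300.57 | $161.00 | $2,869.76 | $35.00 | $4,591.81
2 | $4,591.81 | $102.00 | $2,869.76 | — | $1,824.05
3 | $1,824.05 | $41.00 | $1,865.05 | — | $0.00

$1,865.05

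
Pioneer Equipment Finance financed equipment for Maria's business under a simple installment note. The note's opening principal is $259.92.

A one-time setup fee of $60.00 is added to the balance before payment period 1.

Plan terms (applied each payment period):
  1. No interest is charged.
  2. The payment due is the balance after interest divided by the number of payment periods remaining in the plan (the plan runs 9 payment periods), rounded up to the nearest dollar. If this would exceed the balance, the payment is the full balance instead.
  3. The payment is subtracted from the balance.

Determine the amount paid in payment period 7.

Payment period 1: $319.92 − $36.00 → $283.92
Payment period 2: $283.92 − $36.00 → $247.92
Payment period 3: $247.92 − $36.00 → $211.92
Payment period 4: $211.92 − $36.00 → $175.92
Payment period 5: $175.92 − $36.00 → $139.92
Payment period 6: $139.92 − $35.00 → $104.92
Payment period 7: $104.92 − $35.00 → $69.92

$35.00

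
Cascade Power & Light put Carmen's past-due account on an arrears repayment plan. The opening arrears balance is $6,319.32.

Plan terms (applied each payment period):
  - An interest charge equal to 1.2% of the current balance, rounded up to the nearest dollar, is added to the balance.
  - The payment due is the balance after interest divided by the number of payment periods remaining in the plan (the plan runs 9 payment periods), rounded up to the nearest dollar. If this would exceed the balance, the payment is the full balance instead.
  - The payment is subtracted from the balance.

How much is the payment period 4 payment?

$737.00

Payment period 1: opening $6,319.32; interest $76.00 → $6,395.32; payment $711.00; balance $5,684.32
Payment period 2: opening $5,684.32; interest $69.00 → $5,753.32; payment $720.00; balance $5,033.32
Payment period 3: opening $5,033.32; interest $61.00 → $5,094.32; payment $728.00; balance $4,366.32
Payment period 4: opening $4,366.32; interest $53.00 → $4,419.32; payment $737.00; balance $3,682.32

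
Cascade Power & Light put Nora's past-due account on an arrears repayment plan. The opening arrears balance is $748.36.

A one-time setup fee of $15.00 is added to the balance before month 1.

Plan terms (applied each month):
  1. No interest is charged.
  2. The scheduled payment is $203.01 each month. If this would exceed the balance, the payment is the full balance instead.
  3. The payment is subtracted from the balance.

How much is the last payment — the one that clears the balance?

Month 1: $763.36 − $203.01 → $560.35
Month 2: $560.35 − $203.01 → $357.34
Month 3: $357.34 − $203.01 → $154.33
Month 4: $154.33 − $154.33 → $0.00

$154.33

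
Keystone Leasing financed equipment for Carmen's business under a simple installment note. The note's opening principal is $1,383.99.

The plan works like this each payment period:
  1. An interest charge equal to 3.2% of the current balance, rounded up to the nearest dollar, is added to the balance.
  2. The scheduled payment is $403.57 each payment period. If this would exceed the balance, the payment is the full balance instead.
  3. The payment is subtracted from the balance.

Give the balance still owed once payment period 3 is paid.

Payment period 1: opening $1,383.99; interest $45.00 → $1,428.99; payment $403.57; balance $1,025.42
Payment period 2: opening $1,025.42; interest $33.00 → $1,058.42; payment $403.57; balance $654.85
Payment period 3: opening $654.85; interest $21.00 → $675.85; payment $403.57; balance $272.28

$272.28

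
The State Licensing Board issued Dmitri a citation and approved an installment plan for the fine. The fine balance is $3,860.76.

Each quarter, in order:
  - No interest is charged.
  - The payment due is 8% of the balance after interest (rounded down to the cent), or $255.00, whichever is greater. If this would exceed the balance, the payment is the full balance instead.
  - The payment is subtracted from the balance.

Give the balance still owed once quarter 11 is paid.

$966.33

Quarter 1: $3,860.76 − $308.86 → $3,551.90
Quarter 2: $3,551.90 − $284.15 → $3,267.75
Quarter 3: $3,267.75 − $261.42 → $3,006.33
Quarter 4: $3,006.33 − $255.00 → $2,751.33
Quarter 5: $2,751.33 − $255.00 → $2,496.33
Quarter 6: $2,496.33 − $255.00 → $2,241.33
Quarter 7: $2,241.33 − $255.00 → $1,986.33
Quarter 8: $1,986.33 − $255.00 → $1,731.33
Quarter 9: $1,731.33 − $255.00 → $1,476.33
Quarter 10: $1,476.33 − $255.00 → $1,221.33
Quarter 11: $1,221.33 − $255.00 → $966.33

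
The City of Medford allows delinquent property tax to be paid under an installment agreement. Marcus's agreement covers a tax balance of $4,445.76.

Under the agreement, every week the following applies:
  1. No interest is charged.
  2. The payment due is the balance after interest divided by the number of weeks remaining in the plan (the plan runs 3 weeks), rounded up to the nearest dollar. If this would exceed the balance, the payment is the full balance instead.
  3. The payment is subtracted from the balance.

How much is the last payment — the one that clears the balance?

$1,481.76

Week 1: opening $4,445.76; payment $1,482.00; balance $2,963.76
Week 2: opening $2,963.76; payment $1,482.00; balance $1,481.76
Week 3: opening $1,481.76; payment $1,481.76; balance $0.00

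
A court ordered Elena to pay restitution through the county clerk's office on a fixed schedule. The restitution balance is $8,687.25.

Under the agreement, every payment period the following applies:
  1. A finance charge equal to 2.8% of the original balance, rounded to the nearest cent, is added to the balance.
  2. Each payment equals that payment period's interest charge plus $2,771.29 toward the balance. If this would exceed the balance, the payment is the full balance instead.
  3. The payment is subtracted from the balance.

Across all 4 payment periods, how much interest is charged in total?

$972.96

Payment period 1: $8,687.25 +$243.24 interest = $8,930.49; pay $3,014.53 → $5,915.96
Payment period 2: $5,915.96 +$243.24 interest = $6,159.20; pay $3,014.53 → $3,144.67
Payment period 3: $3,144.67 +$243.24 interest = $3,387.91; pay $3,014.53 → $373.38
Payment period 4: $373.38 +$243.24 interest = $616.62; pay $616.62 → $0.00
Total interest: $243.24 + $243.24 + $243.24 + $243.24 = $972.96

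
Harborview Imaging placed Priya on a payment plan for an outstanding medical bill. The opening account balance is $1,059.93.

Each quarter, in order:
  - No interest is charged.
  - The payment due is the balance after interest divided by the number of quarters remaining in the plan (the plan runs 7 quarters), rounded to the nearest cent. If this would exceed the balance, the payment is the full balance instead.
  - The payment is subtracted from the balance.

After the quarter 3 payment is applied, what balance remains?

Quarter 1: $1,059.93 − $151.42 → $908.51
Quarter 2: $908.51 − $151.42 → $757.09
Quarter 3: $757.09 − $151.42 → $605.67

$605.67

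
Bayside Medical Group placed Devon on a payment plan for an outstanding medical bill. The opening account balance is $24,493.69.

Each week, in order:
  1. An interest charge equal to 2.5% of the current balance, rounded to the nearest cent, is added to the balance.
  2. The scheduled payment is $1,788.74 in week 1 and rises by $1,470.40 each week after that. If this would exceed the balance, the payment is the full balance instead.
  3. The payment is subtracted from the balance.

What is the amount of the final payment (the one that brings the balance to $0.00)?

# | Opening | Interest | Payment | End bal
1 | $24,493.69 | $612.34 | $1,788.74 | $23,317.29
2 | $23,317.29 | $582.93 | $3,259.14 | $20,641.08
3 | $20,641.08 | $516.03 | $4,729.54 | $16,427.57
4 | $16,427.57 | $410.69 | $6,199.94 | $10,638.32
5 | $10,638.32 | $265.96 | $7,670.34 | $3,233.94
6 | $3,233.94 | $80.85 | $3,314.79 | $0.00

$3,314.79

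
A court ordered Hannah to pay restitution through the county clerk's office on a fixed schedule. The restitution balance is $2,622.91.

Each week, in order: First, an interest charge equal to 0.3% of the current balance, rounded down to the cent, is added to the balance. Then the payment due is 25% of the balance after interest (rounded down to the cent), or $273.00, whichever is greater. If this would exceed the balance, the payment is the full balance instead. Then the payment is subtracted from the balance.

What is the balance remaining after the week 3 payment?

$1,116.53

# | Opening | Interest | Payment | End bal
1 | $2,622.91 | $7.86 | $657.69 | $1,973.08
2 | $1,973.08 | $5.91 | $494.74 | $1,484.25
3 | $1,484.25 | $4.45 | $372.17 | $1,116.53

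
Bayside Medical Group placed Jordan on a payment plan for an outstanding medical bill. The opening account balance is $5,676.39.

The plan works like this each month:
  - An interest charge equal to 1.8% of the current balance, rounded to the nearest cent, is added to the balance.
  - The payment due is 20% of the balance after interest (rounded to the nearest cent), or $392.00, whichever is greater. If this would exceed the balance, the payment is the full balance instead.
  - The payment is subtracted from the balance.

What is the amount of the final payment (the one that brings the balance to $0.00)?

Month 1: opening $5,676.39; interest $102.18 → $5,778.57; payment $1,155.71; balance $4,622.86
Month 2: opening $4,622.86; interest $83.21 → $4,706.07; payment $941.21; balance $3,764.86
Month 3: opening $3,764.86; interest $67.77 → $3,832.63; payment $766.53; balance $3,066.10
Month 4: opening $3,066.10; interest $55.19 → $3,121.29; payment $624.26; balance $2,497.03
Month 5: opening $2,497.03; interest $44.95 → $2,541.98; payment $508.40; balance $2,033.58
Month 6: opening $2,033.58; interest $36.60 → $2,070.18; payment $414.04; balance $1,656.14
Month 7: opening $1,656.14; interest $29.81 → $1,685.95; payment $392.00; balance $1,293.95
Month 8: opening $1,293.95; interest $23.29 → $1,317.24; payment $392.00; balance $925.24
Month 9: opening $925.24; interest $16.65 → $941.89; payment $392.00; balance $549.89
Month 10: opening $549.89; interest $9.90 → $559.79; payment $392.00; balance $167.79
Month 11: opening $167.79; interest $3.02 → $170.81; payment $170.81; balance $0.00

$170.81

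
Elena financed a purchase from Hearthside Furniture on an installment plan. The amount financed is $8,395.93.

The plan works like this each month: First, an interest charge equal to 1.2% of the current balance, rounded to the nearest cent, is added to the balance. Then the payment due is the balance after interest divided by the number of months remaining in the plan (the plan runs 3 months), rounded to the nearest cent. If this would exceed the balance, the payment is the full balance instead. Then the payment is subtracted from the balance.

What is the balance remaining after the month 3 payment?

$0.00

# | Opening | Interest | Payment | End bal
1 | $8,395.93 | $100.75 | $2,832.23 | $5,664.45
2 | $5,664.45 | $67.97 | $2,866.21 | $2,866.21
3 | $2,866.21 | $34.39 | $2,900.60 | $0.00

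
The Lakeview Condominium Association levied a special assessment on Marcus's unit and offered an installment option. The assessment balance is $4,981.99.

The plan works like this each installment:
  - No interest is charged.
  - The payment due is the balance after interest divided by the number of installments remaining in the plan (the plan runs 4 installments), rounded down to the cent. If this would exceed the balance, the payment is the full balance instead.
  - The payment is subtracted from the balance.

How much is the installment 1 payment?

$1,245.49

# | Opening | Payment | End bal
1 | $4,981.99 | $1,245.49 | $3,736.50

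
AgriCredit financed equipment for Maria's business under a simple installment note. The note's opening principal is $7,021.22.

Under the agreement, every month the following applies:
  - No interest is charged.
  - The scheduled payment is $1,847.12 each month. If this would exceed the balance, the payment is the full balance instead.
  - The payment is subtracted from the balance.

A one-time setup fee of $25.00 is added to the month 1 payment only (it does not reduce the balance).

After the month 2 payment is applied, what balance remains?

$3,326.98

Month 1: $7,021.22 − $1,847.12 (+ $25.00 fee) → $5,174.10
Month 2: $5,174.10 − $1,847.12 → $3,326.98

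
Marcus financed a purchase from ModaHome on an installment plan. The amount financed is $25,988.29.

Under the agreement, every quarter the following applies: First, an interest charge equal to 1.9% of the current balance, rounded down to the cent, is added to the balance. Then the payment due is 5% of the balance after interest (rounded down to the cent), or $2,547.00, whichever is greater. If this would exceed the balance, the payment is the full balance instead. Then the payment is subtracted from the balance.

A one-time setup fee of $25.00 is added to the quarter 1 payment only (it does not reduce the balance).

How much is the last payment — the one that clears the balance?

Quarter 1: opening $25,988.29; interest $493.77 → $26,482.06; payment $2,547.00 (+ $25.00 fee); balance $23,935.06
Quarter 2: opening $23,935.06; interest $454.76 → $24,389.82; payment $2,547.00; balance $21,842.82
Quarter 3: opening $21,842.82; interest $415.01 → $22,257.83; payment $2,547.00; balance $19,710.83
Quarter 4: opening $19,710.83; interest $374.50 → $20,085.33; payment $2,547.00; balance $17,538.33
Quarter 5: opening $17,538.33; interest $333.22 → $17,871.55; payment $2,547.00; balance $15,324.55
Quarter 6: opening $15,324.55; interest $291.16 → $15,615.71; payment $2,547.00; balance $13,068.71
Quarter 7: opening $13,068.71; interest $248.30 → $13,317.01; payment $2,547.00; balance $10,770.01
Quarter 8: opening $10,770.01; interest $204.63 → $10,974.64; payment $2,547.00; balance $8,427.64
Quarter 9: opening $8,427.64; interest $160.12 → $8,587.76; payment $2,547.00; balance $6,040.76
Quarter 10: opening $6,040.76; interest $114.77 → $6,155.53; payment $2,547.00; balance $3,608.53
Quarter 11: opening $3,608.53; interest $68.56 → $3,677.09; payment $2,547.00; balance $1,130.09
Quarter 12: opening $1,130.09; interest $21.47 → $1,151.56; payment $1,151.56; balance $0.00

$1,151.56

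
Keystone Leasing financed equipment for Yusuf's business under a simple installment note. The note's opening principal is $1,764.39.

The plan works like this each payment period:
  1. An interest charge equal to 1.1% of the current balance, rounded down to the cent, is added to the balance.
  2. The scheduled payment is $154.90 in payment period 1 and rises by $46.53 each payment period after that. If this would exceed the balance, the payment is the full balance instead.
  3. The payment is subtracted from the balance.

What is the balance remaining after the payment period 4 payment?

$932.15

Payment period 1: $1,764.39 +$19.40 interest = $1,783.79; pay $154.90 → $1,628.89
Payment period 2: $1,628.89 +$17.91 interest = $1,646.80; pay $201.43 → $1,445.37
Payment period 3: $1,445.37 +$15.89 interest = $1,461.26; pay $247.96 → $1,213.30
Payment period 4: $1,213.30 +$13.34 interest = $1,226.64; pay $294.49 → $932.15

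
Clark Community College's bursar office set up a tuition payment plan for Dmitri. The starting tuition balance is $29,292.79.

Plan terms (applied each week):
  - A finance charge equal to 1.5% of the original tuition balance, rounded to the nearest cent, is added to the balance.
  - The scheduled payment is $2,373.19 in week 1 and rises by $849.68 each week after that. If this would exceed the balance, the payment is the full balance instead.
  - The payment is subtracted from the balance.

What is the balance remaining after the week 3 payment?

Week 1: opening $29,292.79; interest $439.39 → $29,732.18; payment $2,373.19; balance $27,358.99
Week 2: opening $27,358.99; interest $439.39 → $27,798.38; payment $3,222.87; balance $24,575.51
Week 3: opening $24,575.51; interest $439.39 → $25,014.90; payment $4,072.55; balance $20,942.35

$20,942.35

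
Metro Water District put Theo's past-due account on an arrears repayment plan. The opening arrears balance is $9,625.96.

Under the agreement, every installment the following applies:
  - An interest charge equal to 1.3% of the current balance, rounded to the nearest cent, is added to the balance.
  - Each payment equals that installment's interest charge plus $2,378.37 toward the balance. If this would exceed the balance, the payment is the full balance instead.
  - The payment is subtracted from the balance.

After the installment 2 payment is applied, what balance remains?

# | Opening | Interest | Payment | End bal
1 | $9,625.96 | $125.14 | $2,503.51 | $7,247.59
2 | $7,247.59 | $94.22 | $2,472.59 | $4,869.22

$4,869.22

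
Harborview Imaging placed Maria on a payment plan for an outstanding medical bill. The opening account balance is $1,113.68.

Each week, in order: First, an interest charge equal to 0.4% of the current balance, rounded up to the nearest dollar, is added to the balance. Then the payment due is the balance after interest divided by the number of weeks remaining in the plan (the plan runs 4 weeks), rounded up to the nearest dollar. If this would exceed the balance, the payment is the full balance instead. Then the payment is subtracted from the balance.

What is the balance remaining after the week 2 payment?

$561.68

Week 1: opening $1,113.68; interest $5.00 → $1,118.68; payment $280.00; balance $838.68
Week 2: opening $838.68; interest $4.00 → $842.68; payment $281.00; balance $561.68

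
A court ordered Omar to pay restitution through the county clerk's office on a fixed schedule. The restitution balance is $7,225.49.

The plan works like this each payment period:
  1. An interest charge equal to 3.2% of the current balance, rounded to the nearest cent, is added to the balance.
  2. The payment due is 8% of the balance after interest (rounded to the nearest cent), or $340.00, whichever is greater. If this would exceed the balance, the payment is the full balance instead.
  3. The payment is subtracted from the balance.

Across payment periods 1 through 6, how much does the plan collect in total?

$3,156.18

Payment period 1: opening $7,225.49; interest $231.22 → $7,456.71; payment $596.54; balance $6,860.17
Payment period 2: opening $6,860.17; interest $219.53 → $7,079.70; payment $566.38; balance $6,513.32
Payment period 3: opening $6,513.32; interest $208.43 → $6,721.75; payment $537.74; balance $6,184.01
Payment period 4: opening $6,184.01; interest $197.89 → $6,381.90; payment $510.55; balance $5,871.35
Payment period 5: opening $5,871.35; interest $187.88 → $6,059.23; payment $484.74; balance $5,574.49
Payment period 6: opening $5,574.49; interest $178.38 → $5,752.87; payment $460.23; balance $5,292.64
Total paid: $3,156.18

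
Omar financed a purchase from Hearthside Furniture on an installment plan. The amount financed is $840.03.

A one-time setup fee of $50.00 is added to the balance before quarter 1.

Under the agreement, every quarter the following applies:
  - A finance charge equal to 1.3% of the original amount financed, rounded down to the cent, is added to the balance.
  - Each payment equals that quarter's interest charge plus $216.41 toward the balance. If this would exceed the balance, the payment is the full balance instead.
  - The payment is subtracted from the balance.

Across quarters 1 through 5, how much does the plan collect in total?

# | Opening | Interest | Payment | End bal
1 | $890.03 | $10.92 | $227.33 | $673.62
2 | $673.62 | $10.92 | $227.33 | $457.21
3 | $457.21 | $10.92 | $227.33 | $240.80
4 | $240.80 | $10.92 | $227.33 | $24.39
5 | $24.39 | $10.92 | $35.31 | $0.00
Total paid: $944.63

$944.63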